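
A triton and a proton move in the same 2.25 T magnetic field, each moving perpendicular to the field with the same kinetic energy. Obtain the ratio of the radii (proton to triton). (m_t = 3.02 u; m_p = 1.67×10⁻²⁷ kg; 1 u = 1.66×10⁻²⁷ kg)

ratio ≈ 0.577

r = √(2mK)/(qB) ⇒ at equal K, r ∝ √m/q.
r_{proton}/r_{triton} = 0.577.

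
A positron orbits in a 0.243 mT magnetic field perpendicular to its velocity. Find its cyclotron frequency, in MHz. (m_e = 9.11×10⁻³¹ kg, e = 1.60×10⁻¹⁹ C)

f ≈ 6.79 MHz

f = qB/(2πm) = (1×1.60×10^-19)(2.43×10^-4) / [2π(9.11×10^-31)] = 6.79×10^6 Hz.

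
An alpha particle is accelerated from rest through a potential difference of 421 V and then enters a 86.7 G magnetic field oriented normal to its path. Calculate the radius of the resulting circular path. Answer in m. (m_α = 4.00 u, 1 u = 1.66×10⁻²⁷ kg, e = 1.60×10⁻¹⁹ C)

r ≈ 0.482 m

The kinetic energy gained is K = qV = (2×1.60×10^-19)(421) = 1.35×10^-16 J.
v = √(2K/m) = 2.01×10^5 m/s.
r = mv/(qB) = (6.64×10^-27)(2.01×10^5) / [(2×1.60×10^-19)(8.67×10^-3)] = 0.482 m.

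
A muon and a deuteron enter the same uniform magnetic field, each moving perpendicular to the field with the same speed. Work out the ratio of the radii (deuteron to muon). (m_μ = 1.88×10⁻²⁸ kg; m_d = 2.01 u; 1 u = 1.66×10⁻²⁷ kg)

r = mv/(qB) ⇒ at equal v, r ∝ m/q.
r_{deuteron}/r_{muon} = 17.7.

ratio ≈ 17.7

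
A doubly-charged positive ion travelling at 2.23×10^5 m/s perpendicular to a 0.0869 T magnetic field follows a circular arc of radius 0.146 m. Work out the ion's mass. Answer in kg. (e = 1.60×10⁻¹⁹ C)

qvB = mv²/r ⇒ m = qBr/v.
m = (2×1.60×10^-19)(0.0869)(0.146) / (2.23×10^5) = 1.82×10^-26 kg.

m ≈ 1.82×10^-26 kg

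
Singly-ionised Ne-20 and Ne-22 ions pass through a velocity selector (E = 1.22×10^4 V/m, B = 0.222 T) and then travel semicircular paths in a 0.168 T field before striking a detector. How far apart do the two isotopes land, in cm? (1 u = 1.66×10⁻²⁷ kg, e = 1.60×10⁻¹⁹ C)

Both emerge at v = E/B₁ = 5.50×10^4 m/s.
r = mv/(qB₂), so r₁ = 0.06788 m and r₂ = 0.07466 m, giving Δr = 6.79×10^-3 m.
After a semicircle each ion lands a diameter 2r from the entry slit, so the separation is 2Δr = 0.0136 m.

Δd ≈ 1.36 cm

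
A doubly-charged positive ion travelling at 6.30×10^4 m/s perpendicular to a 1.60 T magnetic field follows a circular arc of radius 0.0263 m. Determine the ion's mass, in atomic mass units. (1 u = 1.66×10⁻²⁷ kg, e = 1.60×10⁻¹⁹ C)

m ≈ 129 u

qvB = mv²/r ⇒ m = qBr/v.
m = (2×1.60×10^-19)(1.60)(0.0263) / (6.30×10^4) = 2.14×10^-25 kg = 129 u.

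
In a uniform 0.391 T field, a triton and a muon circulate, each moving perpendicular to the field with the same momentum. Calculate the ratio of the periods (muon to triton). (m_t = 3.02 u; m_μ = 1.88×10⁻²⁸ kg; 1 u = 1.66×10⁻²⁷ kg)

T = 2πm/(qB) is independent of speed, so T₂/T₁ = (m₂/q₂)/(m₁/q₁).
T_{muon}/T_{triton} = (1.88×10^-28/1e) / (5.01×10^-27/1e) = 0.0375.

ratio ≈ 0.0375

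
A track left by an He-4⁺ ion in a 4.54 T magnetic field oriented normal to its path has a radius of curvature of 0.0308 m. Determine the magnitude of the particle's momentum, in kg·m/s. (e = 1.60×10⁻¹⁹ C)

p ≈ 2.24×10^-20 kg·m/s

Since qvB = mv²/r, the momentum p = mv = qBr.
p = (1×1.60×10^-19)(4.54)(0.0308) = 2.24×10^-20 kg·m/s.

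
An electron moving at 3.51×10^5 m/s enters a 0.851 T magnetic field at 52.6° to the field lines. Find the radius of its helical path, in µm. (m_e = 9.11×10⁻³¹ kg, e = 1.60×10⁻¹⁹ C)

r ≈ 1.87 µm

Only the perpendicular component v⊥ = v sin52.6° = 2.79×10^5 m/s is bent by the field.
r = m v⊥ /(qB) = (9.11×10^-31)(2.79×10^5) / [(1×1.60×10^-19)(0.851)] = 1.87×10^-6 m.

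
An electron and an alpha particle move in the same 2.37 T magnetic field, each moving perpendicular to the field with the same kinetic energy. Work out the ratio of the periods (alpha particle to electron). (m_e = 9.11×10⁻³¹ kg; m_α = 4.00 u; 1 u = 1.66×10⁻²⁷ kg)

ratio ≈ 3640

T = 2πm/(qB) is independent of speed, so T₂/T₁ = (m₂/q₂)/(m₁/q₁).
T_{alpha particle}/T_{electron} = (6.64×10^-27/2e) / (9.11×10^-31/1e) = 3640.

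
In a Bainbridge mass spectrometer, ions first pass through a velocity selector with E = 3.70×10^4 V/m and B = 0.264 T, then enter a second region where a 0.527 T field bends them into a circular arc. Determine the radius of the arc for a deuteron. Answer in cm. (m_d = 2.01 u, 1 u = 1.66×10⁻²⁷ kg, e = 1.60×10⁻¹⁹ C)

r ≈ 0.555 cm

The selector passes v = E/B = 3.70×10^4/0.264 = 1.40×10^5 m/s.
In the deflection region, r = mv/(qB₂) = (3.34×10^-27)(1.40×10^5) / [(1×1.60×10^-19)(0.527)] = 5.55×10^-3 m.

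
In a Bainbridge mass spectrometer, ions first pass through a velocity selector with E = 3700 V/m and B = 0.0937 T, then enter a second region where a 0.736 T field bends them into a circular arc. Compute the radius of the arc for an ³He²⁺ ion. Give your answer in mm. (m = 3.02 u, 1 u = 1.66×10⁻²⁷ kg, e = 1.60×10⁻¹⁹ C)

r ≈ 0.841 mm

The selector passes v = E/B = 3700/0.0937 = 3.95×10^4 m/s.
In the deflection region, r = mv/(qB₂) = (5.01×10^-27)(3.95×10^4) / [(2×1.60×10^-19)(0.736)] = 8.41×10^-4 m.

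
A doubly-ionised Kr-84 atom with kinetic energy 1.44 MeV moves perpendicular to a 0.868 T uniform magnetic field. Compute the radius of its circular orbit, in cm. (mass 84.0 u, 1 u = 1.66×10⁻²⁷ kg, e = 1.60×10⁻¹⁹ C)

r ≈ 91.3 cm

Convert the energy: K = 1.44 MeV = 2.30×10^-13 J.
v = √(2K/m) = √(2·2.30×10^-13/1.39×10^-25) = 1.82×10^6 m/s.
r = mv/(qB) = (1.39×10^-25)(1.82×10^6) / [(2×1.60×10^-19)(0.868)] = 0.913 m.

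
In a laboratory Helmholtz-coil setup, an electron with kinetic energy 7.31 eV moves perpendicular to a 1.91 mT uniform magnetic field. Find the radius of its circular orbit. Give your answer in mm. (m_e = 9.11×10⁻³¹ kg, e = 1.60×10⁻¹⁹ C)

Convert the energy: K = 7.31 eV = 1.17×10^-18 J.
v = √(2K/m) = √(2·1.17×10^-18/9.11×10^-31) = 1.60×10^6 m/s.
r = mv/(qB) = (9.11×10^-31)(1.60×10^6) / [(1×1.60×10^-19)(1.91×10^-3)] = 4.78×10^-3 m.

r ≈ 4.78 mm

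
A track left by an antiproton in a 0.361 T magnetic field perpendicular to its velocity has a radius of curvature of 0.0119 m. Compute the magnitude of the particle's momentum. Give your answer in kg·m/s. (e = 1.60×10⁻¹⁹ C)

Since qvB = mv²/r, the momentum p = mv = qBr.
p = (1×1.60×10^-19)(0.361)(0.0119) = 6.87×10^-22 kg·m/s.

p ≈ 6.87×10^-22 kg·m/s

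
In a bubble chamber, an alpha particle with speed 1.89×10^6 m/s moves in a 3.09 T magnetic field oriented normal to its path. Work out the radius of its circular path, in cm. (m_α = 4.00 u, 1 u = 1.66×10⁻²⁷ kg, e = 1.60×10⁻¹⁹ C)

r ≈ 1.27 cm

The magnetic force provides the centripetal force: qvB = mv²/r, so r = mv/(qB).
r = (6.64×10^-27 kg)(1.89×10^6 m/s) / [(2×1.60×10^-19 C)(3.09 T)] = 0.0127 m.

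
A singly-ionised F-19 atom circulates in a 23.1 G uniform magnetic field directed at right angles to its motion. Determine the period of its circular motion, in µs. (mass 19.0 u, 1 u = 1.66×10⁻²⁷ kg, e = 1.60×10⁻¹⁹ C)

The cyclotron period is independent of speed: T = 2πm/(qB).
T = 2π(3.15×10^-26) / [(1×1.60×10^-19)(2.31×10^-3)] = 5.36×10^-4 s.

T ≈ 536 µs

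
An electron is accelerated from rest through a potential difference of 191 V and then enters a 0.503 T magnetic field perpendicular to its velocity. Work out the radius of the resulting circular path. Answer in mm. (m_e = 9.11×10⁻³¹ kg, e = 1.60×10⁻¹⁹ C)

The kinetic energy gained is K = qV = (1×1.60×10^-19)(191) = 3.06×10^-17 J.
v = √(2K/m) = 8.19×10^6 m/s.
r = mv/(qB) = (9.11×10^-31)(8.19×10^6) / [(1×1.60×10^-19)(0.503)] = 9.27×10^-5 m.

r ≈ 0.0927 mm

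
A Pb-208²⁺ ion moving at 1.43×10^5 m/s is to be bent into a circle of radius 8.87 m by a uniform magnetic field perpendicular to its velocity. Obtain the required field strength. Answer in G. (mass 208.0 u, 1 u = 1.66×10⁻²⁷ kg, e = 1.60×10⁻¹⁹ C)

qvB = mv²/r gives B = mv/(qr).
B = (3.45×10^-25)(1.43×10^5) / [(2×1.60×10^-19)(8.87)] = 0.0174 T.

B ≈ 174 G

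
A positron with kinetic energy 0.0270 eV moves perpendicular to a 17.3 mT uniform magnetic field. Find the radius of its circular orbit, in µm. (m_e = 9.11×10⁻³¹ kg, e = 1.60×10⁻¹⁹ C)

Convert the energy: K = 0.0270 eV = 4.32×10^-21 J.
v = √(2K/m) = √(2·4.32×10^-21/9.11×10^-31) = 9.74×10^4 m/s.
r = mv/(qB) = (9.11×10^-31)(9.74×10^4) / [(1×1.60×10^-19)(0.0173)] = 3.21×10^-5 m.

r ≈ 32.1 µm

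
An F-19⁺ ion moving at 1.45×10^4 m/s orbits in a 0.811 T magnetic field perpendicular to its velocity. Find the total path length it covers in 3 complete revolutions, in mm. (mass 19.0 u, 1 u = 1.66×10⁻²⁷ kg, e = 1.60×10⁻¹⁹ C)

L ≈ 66.4 mm

r = mv/(qB) = 3.52×10^-3 m, so one revolution covers 2πr = 0.0221 m.
In 3 revolutions: L = 3·2πr = 0.0664 m.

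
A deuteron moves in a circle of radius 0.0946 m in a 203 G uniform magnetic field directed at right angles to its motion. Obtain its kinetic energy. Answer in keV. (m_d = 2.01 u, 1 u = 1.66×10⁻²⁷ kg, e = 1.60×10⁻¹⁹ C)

K ≈ 0.0884 keV

v = qBr/m = (1×1.60×10^-19)(0.0203)(0.0946) / (3.34×10^-27) = 9.21×10^4 m/s.
K = ½mv² = 0.5·(3.34×10^-27)·(9.21×10^4)² = 1.41×10^-17 J = 0.0884 keV.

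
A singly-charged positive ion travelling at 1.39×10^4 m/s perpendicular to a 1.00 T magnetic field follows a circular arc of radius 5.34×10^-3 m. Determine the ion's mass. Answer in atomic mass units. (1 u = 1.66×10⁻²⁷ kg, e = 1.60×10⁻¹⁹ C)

m ≈ 37.0 u

qvB = mv²/r ⇒ m = qBr/v.
m = (1×1.60×10^-19)(1.00)(5.34×10^-3) / (1.39×10^4) = 6.15×10^-26 kg = 37.0 u.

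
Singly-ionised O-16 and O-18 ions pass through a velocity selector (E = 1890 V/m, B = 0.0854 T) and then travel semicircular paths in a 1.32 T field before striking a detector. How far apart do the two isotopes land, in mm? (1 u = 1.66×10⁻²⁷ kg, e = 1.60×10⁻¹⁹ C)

Δd ≈ 0.696 mm

Both emerge at v = E/B₁ = 2.21×10^4 m/s.
r = mv/(qB₂), so r₁ = 2.783×10^-3 m and r₂ = 3.131×10^-3 m, giving Δr = 3.48×10^-4 m.
After a semicircle each ion lands a diameter 2r from the entry slit, so the separation is 2Δr = 6.96×10^-4 m.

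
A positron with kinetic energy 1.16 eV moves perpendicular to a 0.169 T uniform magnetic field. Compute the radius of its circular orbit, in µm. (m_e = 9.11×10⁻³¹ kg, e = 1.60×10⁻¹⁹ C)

Convert the energy: K = 1.16 eV = 1.86×10^-19 J.
v = √(2K/m) = √(2·1.86×10^-19/9.11×10^-31) = 6.38×10^5 m/s.
r = mv/(qB) = (9.11×10^-31)(6.38×10^5) / [(1×1.60×10^-19)(0.169)] = 2.15×10^-5 m.

r ≈ 21.5 µm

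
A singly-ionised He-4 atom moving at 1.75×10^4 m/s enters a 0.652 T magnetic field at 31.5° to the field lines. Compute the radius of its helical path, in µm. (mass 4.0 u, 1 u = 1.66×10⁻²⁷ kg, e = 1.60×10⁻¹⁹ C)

Only the perpendicular component v⊥ = v sin31.5° = 9140 m/s is bent by the field.
r = m v⊥ /(qB) = (6.64×10^-27)(9140) / [(1×1.60×10^-19)(0.652)] = 5.82×10^-4 m.

r ≈ 582 µm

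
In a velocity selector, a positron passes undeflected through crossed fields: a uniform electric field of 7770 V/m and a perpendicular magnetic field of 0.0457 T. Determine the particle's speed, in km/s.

v ≈ 170 km/s

For zero net force, qE = qvB, so v = E/B.
v = (7770) / (0.0457) = 1.70×10^5 m/s.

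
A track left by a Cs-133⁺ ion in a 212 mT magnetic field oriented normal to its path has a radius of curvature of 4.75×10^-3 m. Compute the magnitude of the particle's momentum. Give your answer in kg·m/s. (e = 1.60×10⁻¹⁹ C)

Since qvB = mv²/r, the momentum p = mv = qBr.
p = (1×1.60×10^-19)(0.212)(4.75×10^-3) = 1.61×10^-22 kg·m/s.

p ≈ 1.61×10^-22 kg·m/s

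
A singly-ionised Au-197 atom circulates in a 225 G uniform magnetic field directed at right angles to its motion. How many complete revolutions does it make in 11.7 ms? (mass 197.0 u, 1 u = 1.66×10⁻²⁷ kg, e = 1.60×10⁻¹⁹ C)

N = 20

T = 2πm/(qB) = 2π(3.2702×10^-25) / [(1×1.60×10^-19)(0.0225)] = 5.7076×10^-4 s.
N = t/T = 0.0117 / 5.7076×10^-4 ≈ 20.50, so 20 complete revolutions.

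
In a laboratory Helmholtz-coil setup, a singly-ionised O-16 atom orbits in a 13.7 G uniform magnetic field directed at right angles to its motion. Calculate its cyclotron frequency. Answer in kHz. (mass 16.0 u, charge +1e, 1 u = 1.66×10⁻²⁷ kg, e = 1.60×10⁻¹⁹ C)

f = qB/(2πm) = (1×1.60×10^-19)(1.37×10^-3) / [2π(2.66×10^-26)] = 1310 Hz.

f ≈ 1.31 kHz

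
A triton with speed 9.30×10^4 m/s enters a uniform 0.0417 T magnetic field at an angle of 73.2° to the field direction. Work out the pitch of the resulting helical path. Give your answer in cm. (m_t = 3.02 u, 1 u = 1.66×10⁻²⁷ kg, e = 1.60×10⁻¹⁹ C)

pitch ≈ 12.7 cm

The velocity component along B is v∥ = v cos73.2° = 2.69×10^4 m/s.
The cyclotron period T = 2πm/(qB) = 4.72×10^-6 s is set by m, q, B alone.
Pitch = v∥·T = (2.69×10^4)(4.72×10^-6) = 0.127 m.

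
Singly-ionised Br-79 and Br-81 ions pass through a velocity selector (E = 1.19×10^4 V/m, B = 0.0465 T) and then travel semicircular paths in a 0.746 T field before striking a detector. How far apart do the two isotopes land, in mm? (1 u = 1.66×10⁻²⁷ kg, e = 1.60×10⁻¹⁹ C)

Both emerge at v = E/B₁ = 2.56×10^5 m/s.
r = mv/(qB₂), so r₁ = 0.28117 m and r₂ = 0.28829 m, giving Δr = 7.12×10^-3 m.
After a semicircle each ion lands a diameter 2r from the entry slit, so the separation is 2Δr = 0.0142 m.

Δd ≈ 14.2 mm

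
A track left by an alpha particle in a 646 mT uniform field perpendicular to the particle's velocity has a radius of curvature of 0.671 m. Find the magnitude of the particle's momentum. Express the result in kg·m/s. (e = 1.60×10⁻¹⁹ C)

p ≈ 1.39×10^-19 kg·m/s

Since qvB = mv²/r, the momentum p = mv = qBr.
p = (2×1.60×10^-19)(0.646)(0.671) = 1.39×10^-19 kg·m/s.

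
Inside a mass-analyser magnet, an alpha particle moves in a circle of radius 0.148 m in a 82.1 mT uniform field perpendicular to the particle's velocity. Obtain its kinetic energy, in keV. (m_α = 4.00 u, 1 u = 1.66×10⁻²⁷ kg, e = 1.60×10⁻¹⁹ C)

K ≈ 7.12 keV

v = qBr/m = (2×1.60×10^-19)(0.0821)(0.148) / (6.64×10^-27) = 5.86×10^5 m/s.
K = ½mv² = 0.5·(6.64×10^-27)·(5.86×10^5)² = 1.14×10^-15 J = 7.12 keV.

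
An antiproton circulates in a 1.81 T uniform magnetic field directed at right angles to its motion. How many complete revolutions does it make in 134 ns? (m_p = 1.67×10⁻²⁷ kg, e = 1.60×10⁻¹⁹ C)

T = 2πm/(qB) = 2π(1.67×10^-27) / [(1×1.60×10^-19)(1.81)] = 3.6232×10^-8 s.
N = t/T = 1.34×10^-7 / 3.6232×10^-8 ≈ 3.70, so 3 complete revolutions.

N = 3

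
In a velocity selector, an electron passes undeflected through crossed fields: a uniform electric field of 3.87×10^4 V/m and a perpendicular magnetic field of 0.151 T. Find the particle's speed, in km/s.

v ≈ 256 km/s

For zero net force, qE = qvB, so v = E/B.
v = (3.87×10^4) / (0.151) = 2.56×10^5 m/s.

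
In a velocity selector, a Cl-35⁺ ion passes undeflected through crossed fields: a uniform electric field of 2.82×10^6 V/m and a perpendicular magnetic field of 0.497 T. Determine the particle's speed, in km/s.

v ≈ 5670 km/s

For zero net force, qE = qvB, so v = E/B.
v = (2.82×10^6) / (0.497) = 5.67×10^6 m/s.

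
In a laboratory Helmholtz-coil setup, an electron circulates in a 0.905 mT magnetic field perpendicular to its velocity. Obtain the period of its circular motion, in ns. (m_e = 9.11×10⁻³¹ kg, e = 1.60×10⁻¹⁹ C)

T ≈ 39.5 ns

The cyclotron period is independent of speed: T = 2πm/(qB).
T = 2π(9.11×10^-31) / [(1×1.60×10^-19)(9.05×10^-4)] = 3.95×10^-8 s.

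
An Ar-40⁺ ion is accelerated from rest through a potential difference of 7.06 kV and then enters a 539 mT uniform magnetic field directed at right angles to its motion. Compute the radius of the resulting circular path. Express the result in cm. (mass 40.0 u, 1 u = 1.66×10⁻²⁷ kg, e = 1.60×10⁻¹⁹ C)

The kinetic energy gained is K = qV = (1×1.60×10^-19)(7060) = 1.13×10^-15 J.
v = √(2K/m) = 1.84×10^5 m/s.
r = mv/(qB) = (6.64×10^-26)(1.84×10^5) / [(1×1.60×10^-19)(0.539)] = 0.142 m.

r ≈ 14.2 cm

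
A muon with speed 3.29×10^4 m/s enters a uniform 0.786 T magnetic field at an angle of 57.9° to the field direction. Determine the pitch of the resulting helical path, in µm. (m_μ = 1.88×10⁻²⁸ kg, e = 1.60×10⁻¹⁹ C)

pitch ≈ 164 µm

The velocity component along B is v∥ = v cos57.9° = 1.75×10^4 m/s.
The cyclotron period T = 2πm/(qB) = 9.39×10^-9 s is set by m, q, B alone.
Pitch = v∥·T = (1.75×10^4)(9.39×10^-9) = 1.64×10^-4 m.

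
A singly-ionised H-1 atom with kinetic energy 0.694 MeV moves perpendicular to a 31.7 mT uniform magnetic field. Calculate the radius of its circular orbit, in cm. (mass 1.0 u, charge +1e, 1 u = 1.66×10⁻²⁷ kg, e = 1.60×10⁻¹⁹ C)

Convert the energy: K = 0.694 MeV = 1.11×10^-13 J.
v = √(2K/m) = √(2·1.11×10^-13/1.66×10^-27) = 1.16×10^7 m/s.
r = mv/(qB) = (1.66×10^-27)(1.16×10^7) / [(1×1.60×10^-19)(0.0317)] = 3.79 m.

r ≈ 379 cm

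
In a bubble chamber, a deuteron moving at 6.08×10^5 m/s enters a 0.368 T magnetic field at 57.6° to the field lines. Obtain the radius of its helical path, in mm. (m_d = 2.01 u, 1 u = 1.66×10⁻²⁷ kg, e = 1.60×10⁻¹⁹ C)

Only the perpendicular component v⊥ = v sin57.6° = 5.13×10^5 m/s is bent by the field.
r = m v⊥ /(qB) = (3.34×10^-27)(5.13×10^5) / [(1×1.60×10^-19)(0.368)] = 0.0291 m.

r ≈ 29.1 mm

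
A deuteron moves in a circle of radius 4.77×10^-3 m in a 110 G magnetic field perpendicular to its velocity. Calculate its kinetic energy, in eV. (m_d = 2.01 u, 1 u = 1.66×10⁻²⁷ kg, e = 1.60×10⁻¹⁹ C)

v = qBr/m = (1×1.60×10^-19)(0.0110)(4.77×10^-3) / (3.34×10^-27) = 2520 m/s.
K = ½mv² = 0.5·(3.34×10^-27)·(2520)² = 1.06×10^-20 J = 0.0660 eV.

K ≈ 0.0660 eV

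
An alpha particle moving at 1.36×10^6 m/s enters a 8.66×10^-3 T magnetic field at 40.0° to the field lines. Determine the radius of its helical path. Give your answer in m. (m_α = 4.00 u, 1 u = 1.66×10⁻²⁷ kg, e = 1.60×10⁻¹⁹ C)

Only the perpendicular component v⊥ = v sin40.0° = 8.74×10^5 m/s is bent by the field.
r = m v⊥ /(qB) = (6.64×10^-27)(8.74×10^5) / [(2×1.60×10^-19)(8.66×10^-3)] = 2.09 m.

r ≈ 2.09 m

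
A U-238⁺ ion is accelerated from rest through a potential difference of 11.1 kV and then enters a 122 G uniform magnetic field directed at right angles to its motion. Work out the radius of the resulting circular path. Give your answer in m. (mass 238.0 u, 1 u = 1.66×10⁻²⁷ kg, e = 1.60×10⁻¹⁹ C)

r ≈ 19.2 m

The kinetic energy gained is K = qV = (1×1.60×10^-19)(1.11×10^4) = 1.78×10^-15 J.
v = √(2K/m) = 9.48×10^4 m/s.
r = mv/(qB) = (3.95×10^-25)(9.48×10^4) / [(1×1.60×10^-19)(0.0122)] = 19.2 m.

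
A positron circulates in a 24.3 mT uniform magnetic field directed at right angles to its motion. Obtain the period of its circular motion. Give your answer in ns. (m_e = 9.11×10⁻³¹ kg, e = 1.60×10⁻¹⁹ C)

The cyclotron period is independent of speed: T = 2πm/(qB).
T = 2π(9.11×10^-31) / [(1×1.60×10^-19)(0.0243)] = 1.47×10^-9 s.

T ≈ 1.47 ns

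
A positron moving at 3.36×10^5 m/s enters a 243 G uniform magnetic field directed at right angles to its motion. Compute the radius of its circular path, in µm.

The magnetic force provides the centripetal force: qvB = mv²/r, so r = mv/(qB).
r = (9.11×10^-31 kg)(3.36×10^5 m/s) / [(1×1.60×10^-19 C)(0.0243 T)] = 7.87×10^-5 m.

r ≈ 78.7 µm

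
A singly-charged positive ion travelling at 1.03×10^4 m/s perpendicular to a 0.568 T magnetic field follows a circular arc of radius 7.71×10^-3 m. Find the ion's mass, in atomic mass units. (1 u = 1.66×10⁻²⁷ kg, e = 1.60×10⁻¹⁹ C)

qvB = mv²/r ⇒ m = qBr/v.
m = (1×1.60×10^-19)(0.568)(7.71×10^-3) / (1.03×10^4) = 6.80×10^-26 kg = 41.0 u.

m ≈ 41.0 u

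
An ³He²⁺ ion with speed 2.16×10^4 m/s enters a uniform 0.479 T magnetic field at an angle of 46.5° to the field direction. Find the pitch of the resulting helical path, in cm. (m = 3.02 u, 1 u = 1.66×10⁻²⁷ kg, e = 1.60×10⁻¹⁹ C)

The velocity component along B is v∥ = v cos46.5° = 1.49×10^4 m/s.
The cyclotron period T = 2πm/(qB) = 2.05×10^-7 s is set by m, q, B alone.
Pitch = v∥·T = (1.49×10^4)(2.05×10^-7) = 3.06×10^-3 m.

pitch ≈ 0.306 cm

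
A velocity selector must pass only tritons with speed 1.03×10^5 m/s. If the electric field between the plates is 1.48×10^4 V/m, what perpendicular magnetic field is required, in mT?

B ≈ 144 mT

qE = qvB ⇒ B = E/v = (1.48×10^4) / (1.03×10^5) = 0.144 T.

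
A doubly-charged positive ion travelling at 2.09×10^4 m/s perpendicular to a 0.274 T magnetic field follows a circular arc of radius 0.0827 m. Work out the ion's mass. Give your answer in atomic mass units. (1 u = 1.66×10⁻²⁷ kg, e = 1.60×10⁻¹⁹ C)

qvB = mv²/r ⇒ m = qBr/v.
m = (2×1.60×10^-19)(0.274)(0.0827) / (2.09×10^4) = 3.47×10^-25 kg = 209 u.

m ≈ 209 u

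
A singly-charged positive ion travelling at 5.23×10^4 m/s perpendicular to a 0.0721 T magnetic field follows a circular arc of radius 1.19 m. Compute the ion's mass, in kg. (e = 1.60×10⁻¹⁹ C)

qvB = mv²/r ⇒ m = qBr/v.
m = (1×1.60×10^-19)(0.0721)(1.19) / (5.23×10^4) = 2.62×10^-25 kg.

m ≈ 2.62×10^-25 kg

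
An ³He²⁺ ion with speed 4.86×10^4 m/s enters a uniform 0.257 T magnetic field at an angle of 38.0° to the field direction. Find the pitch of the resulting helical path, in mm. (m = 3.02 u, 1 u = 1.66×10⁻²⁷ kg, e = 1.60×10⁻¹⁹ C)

The velocity component along B is v∥ = v cos38.0° = 3.83×10^4 m/s.
The cyclotron period T = 2πm/(qB) = 3.83×10^-7 s is set by m, q, B alone.
Pitch = v∥·T = (3.83×10^4)(3.83×10^-7) = 0.0147 m.

pitch ≈ 14.7 mm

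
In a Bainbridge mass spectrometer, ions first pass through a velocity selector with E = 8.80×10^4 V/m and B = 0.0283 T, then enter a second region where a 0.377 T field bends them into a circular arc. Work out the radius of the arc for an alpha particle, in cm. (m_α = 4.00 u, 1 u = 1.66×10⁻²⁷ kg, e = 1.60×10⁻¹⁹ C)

r ≈ 17.1 cm

The selector passes v = E/B = 8.80×10^4/0.0283 = 3.11×10^6 m/s.
In the deflection region, r = mv/(qB₂) = (6.64×10^-27)(3.11×10^6) / [(2×1.60×10^-19)(0.377)] = 0.171 m.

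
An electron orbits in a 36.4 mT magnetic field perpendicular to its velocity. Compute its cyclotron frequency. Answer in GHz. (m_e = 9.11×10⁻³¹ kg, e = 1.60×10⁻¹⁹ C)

f = qB/(2πm) = (1×1.60×10^-19)(0.0364) / [2π(9.11×10^-31)] = 1.02×10^9 Hz.

f ≈ 1.02 GHz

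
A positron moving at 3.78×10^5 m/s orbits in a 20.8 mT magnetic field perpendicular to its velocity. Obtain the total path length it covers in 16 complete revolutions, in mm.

r = mv/(qB) = 1.03×10^-4 m, so one revolution covers 2πr = 6.50×10^-4 m.
In 16 revolutions: L = 16·2πr = 0.0104 m.

L ≈ 10.4 mm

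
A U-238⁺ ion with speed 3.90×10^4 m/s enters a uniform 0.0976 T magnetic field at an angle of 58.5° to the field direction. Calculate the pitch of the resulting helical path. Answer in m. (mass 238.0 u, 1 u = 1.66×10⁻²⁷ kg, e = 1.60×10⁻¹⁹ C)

pitch ≈ 3.24 m

The velocity component along B is v∥ = v cos58.5° = 2.04×10^4 m/s.
The cyclotron period T = 2πm/(qB) = 1.59×10^-4 s is set by m, q, B alone.
Pitch = v∥·T = (2.04×10^4)(1.59×10^-4) = 3.24 m.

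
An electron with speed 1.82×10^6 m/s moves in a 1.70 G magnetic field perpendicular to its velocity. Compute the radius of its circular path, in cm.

r ≈ 6.10 cm

The magnetic force provides the centripetal force: qvB = mv²/r, so r = mv/(qB).
r = (9.11×10^-31 kg)(1.82×10^6 m/s) / [(1×1.60×10^-19 C)(1.70×10^-4 T)] = 0.0610 m.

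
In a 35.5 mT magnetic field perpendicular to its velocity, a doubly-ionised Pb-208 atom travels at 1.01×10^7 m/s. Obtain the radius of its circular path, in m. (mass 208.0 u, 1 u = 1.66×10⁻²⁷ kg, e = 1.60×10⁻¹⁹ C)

r ≈ 307 m

The magnetic force provides the centripetal force: qvB = mv²/r, so r = mv/(qB).
r = (3.45×10^-25 kg)(1.01×10^7 m/s) / [(2×1.60×10^-19 C)(0.0355 T)] = 307 m.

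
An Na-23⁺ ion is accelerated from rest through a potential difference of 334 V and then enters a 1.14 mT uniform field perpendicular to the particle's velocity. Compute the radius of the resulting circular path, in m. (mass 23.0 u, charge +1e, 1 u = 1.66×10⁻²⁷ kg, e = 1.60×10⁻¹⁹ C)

r ≈ 11.1 m

The kinetic energy gained is K = qV = (1×1.60×10^-19)(334) = 5.34×10^-17 J.
v = √(2K/m) = 5.29×10^4 m/s.
r = mv/(qB) = (3.82×10^-26)(5.29×10^4) / [(1×1.60×10^-19)(1.14×10^-3)] = 11.1 m.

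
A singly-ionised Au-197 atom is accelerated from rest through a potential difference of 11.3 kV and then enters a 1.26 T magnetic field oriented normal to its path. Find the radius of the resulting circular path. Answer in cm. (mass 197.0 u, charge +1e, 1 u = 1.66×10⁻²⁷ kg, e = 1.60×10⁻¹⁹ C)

The kinetic energy gained is K = qV = (1×1.60×10^-19)(1.13×10^4) = 1.81×10^-15 J.
v = √(2K/m) = 1.05×10^5 m/s.
r = mv/(qB) = (3.27×10^-25)(1.05×10^5) / [(1×1.60×10^-19)(1.26)] = 0.171 m.

r ≈ 17.1 cm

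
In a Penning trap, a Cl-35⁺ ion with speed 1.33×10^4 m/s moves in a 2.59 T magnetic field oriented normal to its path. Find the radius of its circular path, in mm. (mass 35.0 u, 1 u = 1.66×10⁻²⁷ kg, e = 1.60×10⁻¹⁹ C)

r ≈ 1.86 mm

The magnetic force provides the centripetal force: qvB = mv²/r, so r = mv/(qB).
r = (5.81×10^-26 kg)(1.33×10^4 m/s) / [(1×1.60×10^-19 C)(2.59 T)] = 1.86×10^-3 m.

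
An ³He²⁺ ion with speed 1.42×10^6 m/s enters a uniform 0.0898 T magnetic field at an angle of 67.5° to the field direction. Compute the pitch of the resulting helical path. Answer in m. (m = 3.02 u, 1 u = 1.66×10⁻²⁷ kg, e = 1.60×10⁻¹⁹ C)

pitch ≈ 0.596 m

The velocity component along B is v∥ = v cos67.5° = 5.43×10^5 m/s.
The cyclotron period T = 2πm/(qB) = 1.10×10^-6 s is set by m, q, B alone.
Pitch = v∥·T = (5.43×10^5)(1.10×10^-6) = 0.596 m.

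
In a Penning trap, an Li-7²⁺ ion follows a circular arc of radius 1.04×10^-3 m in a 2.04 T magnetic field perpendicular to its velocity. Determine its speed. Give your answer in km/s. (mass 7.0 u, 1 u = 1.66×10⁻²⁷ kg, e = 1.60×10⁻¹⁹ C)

From qvB = mv²/r, v = qBr/m.
v = (2×1.60×10^-19)(2.04)(1.04×10^-3) / (1.16×10^-26) = 5.84×10^4 m/s.

v ≈ 58.4 km/s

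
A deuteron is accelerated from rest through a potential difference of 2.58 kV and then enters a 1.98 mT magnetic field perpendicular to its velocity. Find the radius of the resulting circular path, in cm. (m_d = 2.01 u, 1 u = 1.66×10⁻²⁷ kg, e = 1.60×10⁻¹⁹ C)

The kinetic energy gained is K = qV = (1×1.60×10^-19)(2580) = 4.13×10^-16 J.
v = √(2K/m) = 4.97×10^5 m/s.
r = mv/(qB) = (3.34×10^-27)(4.97×10^5) / [(1×1.60×10^-19)(1.98×10^-3)] = 5.24 m.

r ≈ 524 cm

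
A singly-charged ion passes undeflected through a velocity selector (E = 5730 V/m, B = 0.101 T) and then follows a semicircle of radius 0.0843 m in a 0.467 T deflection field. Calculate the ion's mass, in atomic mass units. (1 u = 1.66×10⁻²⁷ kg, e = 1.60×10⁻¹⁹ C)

m ≈ 66.9 u

v = E/B₁ = 5.67×10^4 m/s.
From r = mv/(qB₂), m = qB₂r/v = (1×1.60×10^-19)(0.467)(0.0843) / (5.67×10^4) = 1.11×10^-25 kg.
In atomic mass units: m = 1.11×10^-25 / 1.66×10^-27 = 66.9 u.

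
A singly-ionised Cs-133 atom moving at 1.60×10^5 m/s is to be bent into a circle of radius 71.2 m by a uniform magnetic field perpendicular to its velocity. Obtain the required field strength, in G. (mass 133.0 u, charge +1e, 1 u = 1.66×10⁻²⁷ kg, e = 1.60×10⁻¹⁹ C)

B ≈ 31.0 G

qvB = mv²/r gives B = mv/(qr).
B = (2.21×10^-25)(1.60×10^5) / [(1×1.60×10^-19)(71.2)] = 3.10×10^-3 T.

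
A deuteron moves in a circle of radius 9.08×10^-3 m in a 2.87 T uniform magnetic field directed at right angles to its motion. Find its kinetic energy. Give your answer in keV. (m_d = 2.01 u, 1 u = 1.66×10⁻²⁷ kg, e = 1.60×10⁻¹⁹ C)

K ≈ 16.3 keV

v = qBr/m = (1×1.60×10^-19)(2.87)(9.08×10^-3) / (3.34×10^-27) = 1.25×10^6 m/s.
K = ½mv² = 0.5·(3.34×10^-27)·(1.25×10^6)² = 2.61×10^-15 J = 16.3 keV.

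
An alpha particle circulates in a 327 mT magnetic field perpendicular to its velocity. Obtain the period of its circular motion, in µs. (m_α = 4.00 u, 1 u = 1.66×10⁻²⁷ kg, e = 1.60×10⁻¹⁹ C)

T ≈ 0.399 µs

The cyclotron period is independent of speed: T = 2πm/(qB).
T = 2π(6.64×10^-27) / [(2×1.60×10^-19)(0.327)] = 3.99×10^-7 s.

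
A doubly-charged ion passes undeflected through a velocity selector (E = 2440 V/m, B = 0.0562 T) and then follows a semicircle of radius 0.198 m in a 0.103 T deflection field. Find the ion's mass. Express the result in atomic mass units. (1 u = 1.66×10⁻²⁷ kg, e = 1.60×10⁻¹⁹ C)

v = E/B₁ = 4.34×10^4 m/s.
From r = mv/(qB₂), m = qB₂r/v = (2×1.60×10^-19)(0.103)(0.198) / (4.34×10^4) = 1.50×10^-25 kg.
In atomic mass units: m = 1.50×10^-25 / 1.66×10^-27 = 90.6 u.

m ≈ 90.6 u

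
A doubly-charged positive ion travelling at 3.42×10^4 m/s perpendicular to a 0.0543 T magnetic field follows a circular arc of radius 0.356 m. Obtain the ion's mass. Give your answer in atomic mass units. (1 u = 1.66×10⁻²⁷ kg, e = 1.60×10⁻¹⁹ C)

m ≈ 109 u

qvB = mv²/r ⇒ m = qBr/v.
m = (2×1.60×10^-19)(0.0543)(0.356) / (3.42×10^4) = 1.81×10^-25 kg = 109 u.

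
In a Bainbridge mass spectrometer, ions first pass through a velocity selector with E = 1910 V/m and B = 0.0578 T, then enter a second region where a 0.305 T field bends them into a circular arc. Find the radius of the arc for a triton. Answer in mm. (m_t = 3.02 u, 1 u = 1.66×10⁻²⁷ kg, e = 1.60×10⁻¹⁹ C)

The selector passes v = E/B = 1910/0.0578 = 3.30×10^4 m/s.
In the deflection region, r = mv/(qB₂) = (5.01×10^-27)(3.30×10^4) / [(1×1.60×10^-19)(0.305)] = 3.39×10^-3 m.

r ≈ 3.39 mm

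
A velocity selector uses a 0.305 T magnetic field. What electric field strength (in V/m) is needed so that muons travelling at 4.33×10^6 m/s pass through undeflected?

E ≈ 1.32×10^6 V/m

qE = qvB ⇒ E = vB = (4.33×10^6)(0.305) = 1.32×10^6 V/m.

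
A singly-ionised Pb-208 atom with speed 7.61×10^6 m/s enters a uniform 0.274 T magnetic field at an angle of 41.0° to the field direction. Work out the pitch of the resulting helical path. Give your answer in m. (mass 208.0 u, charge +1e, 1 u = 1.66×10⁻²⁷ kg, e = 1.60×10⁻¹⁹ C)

pitch ≈ 284 m

The velocity component along B is v∥ = v cos41.0° = 5.74×10^6 m/s.
The cyclotron period T = 2πm/(qB) = 4.95×10^-5 s is set by m, q, B alone.
Pitch = v∥·T = (5.74×10^6)(4.95×10^-5) = 284 m.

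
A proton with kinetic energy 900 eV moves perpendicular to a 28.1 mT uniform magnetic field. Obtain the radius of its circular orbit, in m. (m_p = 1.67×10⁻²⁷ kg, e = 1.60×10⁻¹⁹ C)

r ≈ 0.154 m

Convert the energy: K = 900 eV = 1.44×10^-16 J.
v = √(2K/m) = √(2·1.44×10^-16/1.67×10^-27) = 4.15×10^5 m/s.
r = mv/(qB) = (1.67×10^-27)(4.15×10^5) / [(1×1.60×10^-19)(0.0281)] = 0.154 m.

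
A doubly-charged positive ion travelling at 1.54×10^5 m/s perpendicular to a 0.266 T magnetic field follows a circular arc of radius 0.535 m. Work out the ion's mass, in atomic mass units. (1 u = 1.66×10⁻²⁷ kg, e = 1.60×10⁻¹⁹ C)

qvB = mv²/r ⇒ m = qBr/v.
m = (2×1.60×10^-19)(0.266)(0.535) / (1.54×10^5) = 2.96×10^-25 kg = 178 u.

m ≈ 178 u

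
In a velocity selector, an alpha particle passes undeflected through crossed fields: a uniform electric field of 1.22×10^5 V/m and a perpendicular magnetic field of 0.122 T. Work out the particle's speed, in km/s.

v ≈ 1000 km/s

For zero net force, qE = qvB, so v = E/B.
v = (1.22×10^5) / (0.122) = 1.00×10^6 m/s.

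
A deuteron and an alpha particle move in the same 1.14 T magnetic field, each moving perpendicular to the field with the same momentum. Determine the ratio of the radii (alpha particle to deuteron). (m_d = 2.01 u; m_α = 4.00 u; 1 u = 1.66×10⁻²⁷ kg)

ratio ≈ 0.500

r = p/(qB) ⇒ at equal p, r ∝ 1/q.
r_{alpha particle}/r_{deuteron} = 0.500.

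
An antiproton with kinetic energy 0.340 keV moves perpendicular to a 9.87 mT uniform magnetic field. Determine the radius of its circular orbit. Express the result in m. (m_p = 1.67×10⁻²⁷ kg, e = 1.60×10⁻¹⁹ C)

r ≈ 0.270 m

Convert the energy: K = 0.340 keV = 5.44×10^-17 J.
v = √(2K/m) = √(2·5.44×10^-17/1.67×10^-27) = 2.55×10^5 m/s.
r = mv/(qB) = (1.67×10^-27)(2.55×10^5) / [(1×1.60×10^-19)(9.87×10^-3)] = 0.270 m.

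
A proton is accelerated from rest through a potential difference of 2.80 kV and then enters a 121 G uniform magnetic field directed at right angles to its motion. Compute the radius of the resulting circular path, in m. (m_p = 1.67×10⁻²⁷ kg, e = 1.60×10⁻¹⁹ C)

r ≈ 0.632 m

The kinetic energy gained is K = qV = (1×1.60×10^-19)(2800) = 4.48×10^-16 J.
v = √(2K/m) = 7.32×10^5 m/s.
r = mv/(qB) = (1.67×10^-27)(7.32×10^5) / [(1×1.60×10^-19)(0.0121)] = 0.632 m.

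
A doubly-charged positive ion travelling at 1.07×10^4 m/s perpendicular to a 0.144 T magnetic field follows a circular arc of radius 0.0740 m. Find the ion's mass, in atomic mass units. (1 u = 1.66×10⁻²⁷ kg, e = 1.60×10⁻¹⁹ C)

qvB = mv²/r ⇒ m = qBr/v.
m = (2×1.60×10^-19)(0.144)(0.0740) / (1.07×10^4) = 3.19×10^-25 kg = 192 u.

m ≈ 192 u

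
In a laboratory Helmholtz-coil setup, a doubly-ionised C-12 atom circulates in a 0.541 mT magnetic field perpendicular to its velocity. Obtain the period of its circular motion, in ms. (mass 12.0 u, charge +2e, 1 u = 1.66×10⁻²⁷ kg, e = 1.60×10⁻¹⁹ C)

T ≈ 0.723 ms

The cyclotron period is independent of speed: T = 2πm/(qB).
T = 2π(1.99×10^-26) / [(2×1.60×10^-19)(5.41×10^-4)] = 7.23×10^-4 s.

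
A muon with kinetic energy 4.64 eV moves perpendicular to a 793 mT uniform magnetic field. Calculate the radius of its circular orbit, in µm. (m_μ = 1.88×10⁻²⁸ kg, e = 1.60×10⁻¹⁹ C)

Convert the energy: K = 4.64 eV = 7.42×10^-19 J.
v = √(2K/m) = √(2·7.42×10^-19/1.88×10^-28) = 8.89×10^4 m/s.
r = mv/(qB) = (1.88×10^-28)(8.89×10^4) / [(1×1.60×10^-19)(0.793)] = 1.32×10^-4 m.

r ≈ 132 µm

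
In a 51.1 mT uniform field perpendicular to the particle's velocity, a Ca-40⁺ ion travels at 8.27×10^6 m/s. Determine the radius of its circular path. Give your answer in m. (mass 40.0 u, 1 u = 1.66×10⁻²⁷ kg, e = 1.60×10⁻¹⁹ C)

r ≈ 67.2 m

The magnetic force provides the centripetal force: qvB = mv²/r, so r = mv/(qB).
r = (6.64×10^-26 kg)(8.27×10^6 m/s) / [(1×1.60×10^-19 C)(0.0511 T)] = 67.2 m.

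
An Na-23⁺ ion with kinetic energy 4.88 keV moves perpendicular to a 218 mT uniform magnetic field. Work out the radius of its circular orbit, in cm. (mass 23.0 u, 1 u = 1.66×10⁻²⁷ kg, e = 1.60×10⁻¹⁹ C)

r ≈ 22.1 cm

Convert the energy: K = 4.88 keV = 7.81×10^-16 J.
v = √(2K/m) = √(2·7.81×10^-16/3.82×10^-26) = 2.02×10^5 m/s.
r = mv/(qB) = (3.82×10^-26)(2.02×10^5) / [(1×1.60×10^-19)(0.218)] = 0.221 m.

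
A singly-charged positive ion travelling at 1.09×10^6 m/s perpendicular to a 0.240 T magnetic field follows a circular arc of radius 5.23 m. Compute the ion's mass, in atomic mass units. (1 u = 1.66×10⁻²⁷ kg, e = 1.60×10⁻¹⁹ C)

m ≈ 111 u

qvB = mv²/r ⇒ m = qBr/v.
m = (1×1.60×10^-19)(0.240)(5.23) / (1.09×10^6) = 1.84×10^-25 kg = 111 u.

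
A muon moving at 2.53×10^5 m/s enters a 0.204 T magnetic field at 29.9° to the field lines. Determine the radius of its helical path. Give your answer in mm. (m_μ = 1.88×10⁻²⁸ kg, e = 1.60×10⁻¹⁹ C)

Only the perpendicular component v⊥ = v sin29.9° = 1.26×10^5 m/s is bent by the field.
r = m v⊥ /(qB) = (1.88×10^-28)(1.26×10^5) / [(1×1.60×10^-19)(0.204)] = 7.26×10^-4 m.

r ≈ 0.726 mm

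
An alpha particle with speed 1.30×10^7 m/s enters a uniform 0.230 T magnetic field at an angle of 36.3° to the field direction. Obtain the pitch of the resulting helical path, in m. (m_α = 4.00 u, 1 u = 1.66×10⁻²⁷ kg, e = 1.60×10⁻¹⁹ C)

pitch ≈ 5.94 m

The velocity component along B is v∥ = v cos36.3° = 1.05×10^7 m/s.
The cyclotron period T = 2πm/(qB) = 5.67×10^-7 s is set by m, q, B alone.
Pitch = v∥·T = (1.05×10^7)(5.67×10^-7) = 5.94 m.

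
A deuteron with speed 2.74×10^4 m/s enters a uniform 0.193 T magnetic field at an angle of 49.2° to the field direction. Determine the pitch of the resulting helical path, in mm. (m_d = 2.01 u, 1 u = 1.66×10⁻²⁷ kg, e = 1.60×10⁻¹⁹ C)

The velocity component along B is v∥ = v cos49.2° = 1.79×10^4 m/s.
The cyclotron period T = 2πm/(qB) = 6.79×10^-7 s is set by m, q, B alone.
Pitch = v∥·T = (1.79×10^4)(6.79×10^-7) = 0.0122 m.

pitch ≈ 12.2 mm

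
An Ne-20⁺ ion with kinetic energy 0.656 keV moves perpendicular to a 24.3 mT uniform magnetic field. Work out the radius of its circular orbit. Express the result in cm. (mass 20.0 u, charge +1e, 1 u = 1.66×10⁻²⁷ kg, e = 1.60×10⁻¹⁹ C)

r ≈ 67.9 cm

Convert the energy: K = 0.656 keV = 1.05×10^-16 J.
v = √(2K/m) = √(2·1.05×10^-16/3.32×10^-26) = 7.95×10^4 m/s.
r = mv/(qB) = (3.32×10^-26)(7.95×10^4) / [(1×1.60×10^-19)(0.0243)] = 0.679 m.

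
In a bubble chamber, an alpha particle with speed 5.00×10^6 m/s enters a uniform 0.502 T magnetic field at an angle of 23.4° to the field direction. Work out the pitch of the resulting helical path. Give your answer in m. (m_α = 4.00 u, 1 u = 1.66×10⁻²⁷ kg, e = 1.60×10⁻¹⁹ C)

The velocity component along B is v∥ = v cos23.4° = 4.59×10^6 m/s.
The cyclotron period T = 2πm/(qB) = 2.60×10^-7 s is set by m, q, B alone.
Pitch = v∥·T = (4.59×10^6)(2.60×10^-7) = 1.19 m.

pitch ≈ 1.19 m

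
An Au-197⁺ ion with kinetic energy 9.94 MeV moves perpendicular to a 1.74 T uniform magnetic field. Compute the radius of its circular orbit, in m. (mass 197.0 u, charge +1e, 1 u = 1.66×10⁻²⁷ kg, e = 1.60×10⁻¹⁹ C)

Convert the energy: K = 9.94 MeV = 1.59×10^-12 J.
v = √(2K/m) = √(2·1.59×10^-12/3.27×10^-25) = 3.12×10^6 m/s.
r = mv/(qB) = (3.27×10^-25)(3.12×10^6) / [(1×1.60×10^-19)(1.74)] = 3.66 m.

r ≈ 3.66 m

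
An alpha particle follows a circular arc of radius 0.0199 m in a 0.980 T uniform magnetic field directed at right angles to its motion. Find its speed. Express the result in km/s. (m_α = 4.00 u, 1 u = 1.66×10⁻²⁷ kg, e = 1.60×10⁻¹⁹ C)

From qvB = mv²/r, v = qBr/m.
v = (2×1.60×10^-19)(0.980)(0.0199) / (6.64×10^-27) = 9.40×10^5 m/s.

v ≈ 940 km/s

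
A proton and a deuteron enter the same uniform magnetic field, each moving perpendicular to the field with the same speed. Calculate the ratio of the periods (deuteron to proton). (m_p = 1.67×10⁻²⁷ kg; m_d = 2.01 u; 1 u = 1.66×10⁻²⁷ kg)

T = 2πm/(qB) is independent of speed, so T₂/T₁ = (m₂/q₂)/(m₁/q₁).
T_{deuteron}/T_{proton} = (3.34×10^-27/1e) / (1.67×10^-27/1e) = 2.00.

ratio ≈ 2.00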